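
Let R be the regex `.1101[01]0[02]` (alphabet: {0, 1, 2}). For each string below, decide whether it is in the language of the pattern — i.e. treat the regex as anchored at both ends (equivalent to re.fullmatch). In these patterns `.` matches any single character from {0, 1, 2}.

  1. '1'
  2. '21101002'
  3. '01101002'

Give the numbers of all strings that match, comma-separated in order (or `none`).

2, 3

1 → no match
2 → match
3 → match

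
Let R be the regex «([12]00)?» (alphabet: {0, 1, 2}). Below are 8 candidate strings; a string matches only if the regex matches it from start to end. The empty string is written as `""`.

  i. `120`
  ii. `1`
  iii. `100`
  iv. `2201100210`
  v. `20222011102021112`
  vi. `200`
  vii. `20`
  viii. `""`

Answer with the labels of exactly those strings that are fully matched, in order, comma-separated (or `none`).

iii, vi, viii

i → no match
ii → no match
iii → match
iv → no match
v → no match
vi → match
vii → no match
viii → match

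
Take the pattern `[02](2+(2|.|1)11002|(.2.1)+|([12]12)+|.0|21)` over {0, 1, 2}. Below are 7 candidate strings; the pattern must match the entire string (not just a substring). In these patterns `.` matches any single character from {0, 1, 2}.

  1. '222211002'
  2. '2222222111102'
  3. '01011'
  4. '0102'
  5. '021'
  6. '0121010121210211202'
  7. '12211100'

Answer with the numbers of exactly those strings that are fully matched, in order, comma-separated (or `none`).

1, 5

1 → match
2 → no match
3 → no match
4 → no match
5 → match
6 → no match
7 → no match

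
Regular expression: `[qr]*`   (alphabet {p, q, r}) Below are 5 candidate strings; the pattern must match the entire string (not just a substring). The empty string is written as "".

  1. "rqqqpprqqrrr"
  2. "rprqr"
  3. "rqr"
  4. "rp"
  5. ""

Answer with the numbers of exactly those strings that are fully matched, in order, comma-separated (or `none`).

1 → no match
2 → no match
3 → match
4 → no match
5 → match

3, 5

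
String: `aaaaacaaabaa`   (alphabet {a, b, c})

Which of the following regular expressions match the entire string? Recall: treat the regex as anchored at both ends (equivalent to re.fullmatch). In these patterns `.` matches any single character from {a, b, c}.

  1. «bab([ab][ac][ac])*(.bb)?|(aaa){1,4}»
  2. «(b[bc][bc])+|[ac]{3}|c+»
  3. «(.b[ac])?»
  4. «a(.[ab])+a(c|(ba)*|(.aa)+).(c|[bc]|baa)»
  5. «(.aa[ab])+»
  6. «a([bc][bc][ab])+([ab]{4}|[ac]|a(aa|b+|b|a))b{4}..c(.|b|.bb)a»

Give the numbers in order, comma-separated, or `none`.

4

1 → no match
2 → no match
3 → no match
4 → match
5 → no match
6 → no match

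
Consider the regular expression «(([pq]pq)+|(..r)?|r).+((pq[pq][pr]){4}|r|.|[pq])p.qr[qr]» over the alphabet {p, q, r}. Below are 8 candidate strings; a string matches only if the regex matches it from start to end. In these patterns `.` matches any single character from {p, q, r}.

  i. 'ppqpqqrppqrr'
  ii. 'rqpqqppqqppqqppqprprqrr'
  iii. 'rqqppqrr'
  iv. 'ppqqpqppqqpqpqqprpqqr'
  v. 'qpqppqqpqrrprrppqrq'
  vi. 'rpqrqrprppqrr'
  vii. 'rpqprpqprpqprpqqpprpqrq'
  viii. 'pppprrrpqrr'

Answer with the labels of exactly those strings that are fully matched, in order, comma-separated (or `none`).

i → match
ii → match
iii → match
iv → no match
v → match
vi → match
vii → no match
viii → no match

i, ii, iii, v, vi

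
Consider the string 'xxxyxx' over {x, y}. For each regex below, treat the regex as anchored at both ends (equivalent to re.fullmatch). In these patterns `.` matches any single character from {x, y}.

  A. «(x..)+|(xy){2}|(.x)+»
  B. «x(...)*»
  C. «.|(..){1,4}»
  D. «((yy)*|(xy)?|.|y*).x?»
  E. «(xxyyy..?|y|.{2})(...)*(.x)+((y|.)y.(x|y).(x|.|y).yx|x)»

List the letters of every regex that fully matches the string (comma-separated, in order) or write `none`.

C

A → no match
B → no match
C → match
D → no match
E → no match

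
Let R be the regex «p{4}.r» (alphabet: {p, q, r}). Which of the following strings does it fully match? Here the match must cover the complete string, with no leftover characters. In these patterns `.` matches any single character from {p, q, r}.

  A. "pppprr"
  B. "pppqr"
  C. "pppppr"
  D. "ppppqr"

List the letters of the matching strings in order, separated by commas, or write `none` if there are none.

A → match
B → no match
C → match
D → match

A, C, D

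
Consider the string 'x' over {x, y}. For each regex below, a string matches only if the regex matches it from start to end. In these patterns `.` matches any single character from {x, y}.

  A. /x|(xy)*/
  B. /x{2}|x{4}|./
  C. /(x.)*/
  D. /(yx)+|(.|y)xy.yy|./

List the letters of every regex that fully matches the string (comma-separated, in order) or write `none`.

A, B, D

A → match
B → match
C → no match
D → match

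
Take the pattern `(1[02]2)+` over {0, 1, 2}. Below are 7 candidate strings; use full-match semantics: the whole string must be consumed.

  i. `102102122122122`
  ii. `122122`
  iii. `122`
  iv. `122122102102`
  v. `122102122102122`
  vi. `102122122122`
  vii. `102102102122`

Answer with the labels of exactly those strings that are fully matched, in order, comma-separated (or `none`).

i → match
ii → match
iii → match
iv → match
v → match
vi → match
vii → match

i, ii, iii, iv, v, vi, vii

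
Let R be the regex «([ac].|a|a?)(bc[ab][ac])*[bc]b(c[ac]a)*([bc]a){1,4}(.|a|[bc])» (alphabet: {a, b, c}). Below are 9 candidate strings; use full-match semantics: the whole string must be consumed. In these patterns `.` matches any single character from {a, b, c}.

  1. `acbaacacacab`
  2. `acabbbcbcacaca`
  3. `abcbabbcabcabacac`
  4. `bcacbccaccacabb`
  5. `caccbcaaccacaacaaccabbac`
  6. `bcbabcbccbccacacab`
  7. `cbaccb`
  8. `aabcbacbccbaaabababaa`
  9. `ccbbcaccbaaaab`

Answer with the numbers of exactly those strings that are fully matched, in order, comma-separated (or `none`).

6

1. `acbaacacacab` → no match
2 → no match
3 → no match
4 → no match
5 → no match
6 → match
7. `cbaccb` → no match
8 → no match
9 → no match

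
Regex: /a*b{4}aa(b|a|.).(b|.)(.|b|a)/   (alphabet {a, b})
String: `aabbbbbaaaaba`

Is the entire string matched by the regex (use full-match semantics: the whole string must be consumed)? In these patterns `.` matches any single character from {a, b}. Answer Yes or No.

No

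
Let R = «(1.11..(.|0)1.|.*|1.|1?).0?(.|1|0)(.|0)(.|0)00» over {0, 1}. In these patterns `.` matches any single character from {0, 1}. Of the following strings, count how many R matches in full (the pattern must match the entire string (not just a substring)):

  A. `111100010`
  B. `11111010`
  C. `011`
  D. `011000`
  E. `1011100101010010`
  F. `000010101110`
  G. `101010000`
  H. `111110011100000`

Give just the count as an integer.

A → no match — must end with `00`
B → no match — must end with `00`
C → no match — must end with `00`
D → match
E → no match — must end with `00`
F → no match — must end with `00`
G → match
H → match
Total matched: 3

3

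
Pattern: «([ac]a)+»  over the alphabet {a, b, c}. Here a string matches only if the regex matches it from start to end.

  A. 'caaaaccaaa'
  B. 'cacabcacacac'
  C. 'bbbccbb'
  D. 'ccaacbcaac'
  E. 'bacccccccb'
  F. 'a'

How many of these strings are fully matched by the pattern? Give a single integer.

A → no match
B → no match — must end with 'a'
C → no match — must end with 'a'
D → no match — must end with 'a'
E → no match — must end with 'a'
F → no match
Total matched: 0

0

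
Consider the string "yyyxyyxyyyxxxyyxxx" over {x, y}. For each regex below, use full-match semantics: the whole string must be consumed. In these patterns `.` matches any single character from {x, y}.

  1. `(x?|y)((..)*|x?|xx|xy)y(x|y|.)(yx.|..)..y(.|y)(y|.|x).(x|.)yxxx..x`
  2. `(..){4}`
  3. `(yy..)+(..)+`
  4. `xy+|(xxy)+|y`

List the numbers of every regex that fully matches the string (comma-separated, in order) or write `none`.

1 → no match
2 → no match
3 → match
4 → no match

3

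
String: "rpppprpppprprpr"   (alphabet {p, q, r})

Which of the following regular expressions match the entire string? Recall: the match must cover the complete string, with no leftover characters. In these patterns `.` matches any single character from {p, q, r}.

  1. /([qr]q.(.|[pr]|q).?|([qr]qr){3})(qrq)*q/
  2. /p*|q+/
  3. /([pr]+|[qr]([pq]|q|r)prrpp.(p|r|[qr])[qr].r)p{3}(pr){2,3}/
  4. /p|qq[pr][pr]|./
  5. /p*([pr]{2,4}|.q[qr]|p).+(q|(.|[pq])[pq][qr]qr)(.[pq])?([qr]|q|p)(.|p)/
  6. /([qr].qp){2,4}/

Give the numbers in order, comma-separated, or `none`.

3

1 → no match — must end with "q"
2 → no match
3 → match
4 → no match
5 → no match
6 → no match — must end with "qp"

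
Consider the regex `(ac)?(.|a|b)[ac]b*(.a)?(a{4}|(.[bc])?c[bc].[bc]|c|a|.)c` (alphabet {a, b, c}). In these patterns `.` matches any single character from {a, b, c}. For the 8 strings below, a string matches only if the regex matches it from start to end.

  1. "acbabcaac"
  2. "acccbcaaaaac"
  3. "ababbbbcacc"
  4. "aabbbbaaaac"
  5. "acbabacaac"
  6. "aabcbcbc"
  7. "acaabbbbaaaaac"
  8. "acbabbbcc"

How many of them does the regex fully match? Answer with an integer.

6

1 → match
2 → match
3 → no match
4 → match
5 → no match
6 → match
7 → match
8 → match
Total matched: 6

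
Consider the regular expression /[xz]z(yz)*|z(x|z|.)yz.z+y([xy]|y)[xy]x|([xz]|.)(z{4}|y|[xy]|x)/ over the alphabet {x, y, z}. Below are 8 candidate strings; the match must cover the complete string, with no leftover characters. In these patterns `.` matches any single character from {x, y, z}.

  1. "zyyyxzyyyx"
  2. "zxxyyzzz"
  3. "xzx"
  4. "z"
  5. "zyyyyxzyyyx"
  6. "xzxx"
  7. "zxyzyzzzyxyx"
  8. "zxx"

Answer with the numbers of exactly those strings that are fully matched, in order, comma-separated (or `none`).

7

1 → no match
2 → no match
3 → no match
4 → no match
5 → no match
6 → no match
7 → match
8 → no match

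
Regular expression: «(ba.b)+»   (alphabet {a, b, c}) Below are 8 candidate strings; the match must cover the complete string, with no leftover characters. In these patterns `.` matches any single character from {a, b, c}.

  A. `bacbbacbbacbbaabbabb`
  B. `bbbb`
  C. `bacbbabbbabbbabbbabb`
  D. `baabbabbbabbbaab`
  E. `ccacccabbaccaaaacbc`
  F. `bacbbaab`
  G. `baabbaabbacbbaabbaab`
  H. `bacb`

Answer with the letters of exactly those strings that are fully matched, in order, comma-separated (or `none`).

A → match
B. `bbbb` → no match — must start with `ba`
C → match
D → match
E → no match — must start with `ba`
F. `bacbbaab` → match
G → match
H. `bacb` → match

A, C, D, F, G, H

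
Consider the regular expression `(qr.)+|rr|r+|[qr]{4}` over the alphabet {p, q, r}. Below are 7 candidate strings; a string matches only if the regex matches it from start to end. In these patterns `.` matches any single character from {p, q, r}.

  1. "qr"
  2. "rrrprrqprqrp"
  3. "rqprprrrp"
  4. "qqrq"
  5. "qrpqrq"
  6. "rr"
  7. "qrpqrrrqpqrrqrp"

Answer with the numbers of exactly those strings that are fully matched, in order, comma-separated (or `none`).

4, 5, 6

1 → no match
2 → no match
3 → no match
4 → match
5 → match
6 → match
7 → no match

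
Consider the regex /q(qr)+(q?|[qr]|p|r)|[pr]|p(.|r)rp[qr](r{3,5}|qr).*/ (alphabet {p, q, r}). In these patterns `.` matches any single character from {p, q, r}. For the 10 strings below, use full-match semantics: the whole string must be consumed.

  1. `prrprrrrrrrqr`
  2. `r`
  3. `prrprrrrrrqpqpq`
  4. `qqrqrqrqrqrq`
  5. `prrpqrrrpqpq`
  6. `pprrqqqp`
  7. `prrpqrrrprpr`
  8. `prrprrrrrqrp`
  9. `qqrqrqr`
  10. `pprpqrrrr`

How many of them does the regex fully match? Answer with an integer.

1 → match
2 → match
3 → match
4 → match
5 → match
6 → no match
7 → match
8 → match
9 → match
10 → match
Total matched: 9

9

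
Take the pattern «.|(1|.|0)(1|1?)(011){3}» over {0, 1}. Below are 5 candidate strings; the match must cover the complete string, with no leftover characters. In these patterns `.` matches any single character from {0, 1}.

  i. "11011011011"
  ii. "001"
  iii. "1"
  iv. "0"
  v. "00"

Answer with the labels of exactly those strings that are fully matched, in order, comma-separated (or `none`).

i, iii, iv

i. "11011011011" → match
ii. "001" → no match
iii. "1" → match
iv. "0" → match
v. "00" → no match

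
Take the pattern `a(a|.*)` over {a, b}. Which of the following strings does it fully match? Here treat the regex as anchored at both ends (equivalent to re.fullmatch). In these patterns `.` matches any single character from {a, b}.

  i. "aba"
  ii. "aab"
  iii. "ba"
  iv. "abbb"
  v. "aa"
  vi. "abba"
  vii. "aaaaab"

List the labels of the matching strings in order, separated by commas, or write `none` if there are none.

i → match
ii → match
iii → no match — must start with "a"
iv → match
v → match
vi → match
vii → match

i, ii, iv, v, vi, vii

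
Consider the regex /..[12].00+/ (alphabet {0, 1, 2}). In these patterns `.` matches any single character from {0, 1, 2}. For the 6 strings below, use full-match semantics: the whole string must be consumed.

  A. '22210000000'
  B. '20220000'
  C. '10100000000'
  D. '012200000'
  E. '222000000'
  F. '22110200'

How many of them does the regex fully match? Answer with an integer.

A → match
B → match
C → match
D → match
E → match
F → no match
Total matched: 5

5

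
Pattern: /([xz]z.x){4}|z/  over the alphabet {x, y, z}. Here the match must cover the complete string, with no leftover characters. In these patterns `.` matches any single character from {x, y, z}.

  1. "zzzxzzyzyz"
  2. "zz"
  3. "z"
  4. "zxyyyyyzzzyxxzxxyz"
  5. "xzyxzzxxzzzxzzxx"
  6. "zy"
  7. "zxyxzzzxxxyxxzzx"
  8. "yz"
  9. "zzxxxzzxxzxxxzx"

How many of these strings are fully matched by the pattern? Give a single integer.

1 → no match
2 → no match
3 → match
4 → no match
5 → match
6 → no match
7 → no match
8 → no match
9 → no match
Total matched: 2

2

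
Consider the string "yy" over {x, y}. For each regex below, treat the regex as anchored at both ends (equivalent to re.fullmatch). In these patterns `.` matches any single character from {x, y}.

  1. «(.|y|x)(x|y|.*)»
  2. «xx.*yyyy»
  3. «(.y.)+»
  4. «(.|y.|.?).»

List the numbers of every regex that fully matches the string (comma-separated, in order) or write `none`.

1, 4

1 → match
2 → no match — must start with "xx"
3 → no match
4 → match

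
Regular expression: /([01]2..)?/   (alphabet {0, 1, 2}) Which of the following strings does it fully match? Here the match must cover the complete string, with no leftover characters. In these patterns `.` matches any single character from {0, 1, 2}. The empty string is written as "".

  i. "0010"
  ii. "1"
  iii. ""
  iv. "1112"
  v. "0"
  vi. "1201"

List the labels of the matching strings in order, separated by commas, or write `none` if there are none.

i. "0010" → no match
ii. "1" → no match
iii. "" → match
iv. "1112" → no match
v. "0" → no match
vi. "1201" → match

iii, vi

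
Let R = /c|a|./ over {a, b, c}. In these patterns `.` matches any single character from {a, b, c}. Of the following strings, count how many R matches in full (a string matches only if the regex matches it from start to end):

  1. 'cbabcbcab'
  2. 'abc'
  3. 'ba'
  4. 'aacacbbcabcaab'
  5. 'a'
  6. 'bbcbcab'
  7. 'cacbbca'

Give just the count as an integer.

1 → no match
2 → no match
3 → no match
4 → no match
5 → match
6 → no match
7 → no match
Total matched: 1

1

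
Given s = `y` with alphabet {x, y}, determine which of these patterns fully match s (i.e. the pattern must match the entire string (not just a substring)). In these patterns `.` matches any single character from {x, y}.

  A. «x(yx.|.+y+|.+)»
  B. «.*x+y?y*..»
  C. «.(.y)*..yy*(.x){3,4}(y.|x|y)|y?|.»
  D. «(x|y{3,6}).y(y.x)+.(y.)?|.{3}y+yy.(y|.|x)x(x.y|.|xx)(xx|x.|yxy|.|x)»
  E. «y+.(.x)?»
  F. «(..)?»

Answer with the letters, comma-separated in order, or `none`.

A → no match — must start with `x`
B → no match
C → match
D → no match
E → no match
F → no match

C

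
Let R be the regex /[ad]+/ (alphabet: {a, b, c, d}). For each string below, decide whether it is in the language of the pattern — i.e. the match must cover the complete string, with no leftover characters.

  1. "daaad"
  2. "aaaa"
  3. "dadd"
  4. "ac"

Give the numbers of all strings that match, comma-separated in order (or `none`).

1, 2, 3

1. "daaad" → match
2. "aaaa" → match
3. "dadd" → match
4. "ac" → no match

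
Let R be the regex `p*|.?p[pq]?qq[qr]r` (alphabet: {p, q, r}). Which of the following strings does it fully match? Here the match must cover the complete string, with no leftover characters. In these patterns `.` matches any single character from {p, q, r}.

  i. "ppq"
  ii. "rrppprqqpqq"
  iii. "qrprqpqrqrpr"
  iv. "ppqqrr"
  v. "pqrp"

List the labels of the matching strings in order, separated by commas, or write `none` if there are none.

iv

i. "ppq" → no match
ii. "rrppprqqpqq" → no match
iii. "qrprqpqrqrpr" → no match
iv. "ppqqrr" → match
v. "pqrp" → no match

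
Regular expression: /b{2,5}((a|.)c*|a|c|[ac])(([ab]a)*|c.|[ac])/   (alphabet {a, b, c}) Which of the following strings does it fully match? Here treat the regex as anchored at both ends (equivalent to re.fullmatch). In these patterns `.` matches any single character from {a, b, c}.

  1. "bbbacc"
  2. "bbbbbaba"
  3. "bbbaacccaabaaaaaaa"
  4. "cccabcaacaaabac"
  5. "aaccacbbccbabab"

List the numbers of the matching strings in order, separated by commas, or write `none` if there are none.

1 → match
2 → match
3 → no match
4 → no match — must start with "b"
5 → no match — must start with "b"

1, 2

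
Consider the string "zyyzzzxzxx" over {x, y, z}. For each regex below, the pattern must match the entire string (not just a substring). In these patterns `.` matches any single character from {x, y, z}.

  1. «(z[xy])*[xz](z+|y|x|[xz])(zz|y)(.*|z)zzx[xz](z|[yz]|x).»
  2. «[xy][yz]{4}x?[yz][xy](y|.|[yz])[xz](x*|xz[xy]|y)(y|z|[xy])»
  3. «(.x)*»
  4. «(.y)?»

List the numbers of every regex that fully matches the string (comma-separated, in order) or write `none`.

1 → match
2 → no match
3 → no match
4 → no match

1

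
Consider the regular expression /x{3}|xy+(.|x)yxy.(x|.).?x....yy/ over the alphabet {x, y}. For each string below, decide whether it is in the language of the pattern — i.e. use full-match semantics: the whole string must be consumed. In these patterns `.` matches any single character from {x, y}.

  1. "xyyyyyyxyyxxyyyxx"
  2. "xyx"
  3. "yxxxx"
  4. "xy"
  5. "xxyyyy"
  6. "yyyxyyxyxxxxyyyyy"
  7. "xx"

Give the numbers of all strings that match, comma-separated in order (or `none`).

1 → no match
2. "xyx" → no match
3. "yxxxx" → no match
4. "xy" → no match
5. "xxyyyy" → no match
6 → no match
7. "xx" → no match

none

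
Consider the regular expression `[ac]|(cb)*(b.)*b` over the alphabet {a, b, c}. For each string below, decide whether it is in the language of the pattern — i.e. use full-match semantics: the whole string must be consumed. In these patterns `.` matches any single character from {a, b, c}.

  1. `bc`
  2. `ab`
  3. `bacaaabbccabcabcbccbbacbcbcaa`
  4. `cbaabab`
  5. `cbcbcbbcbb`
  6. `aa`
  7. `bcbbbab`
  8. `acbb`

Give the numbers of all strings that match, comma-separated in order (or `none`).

1. `bc` → no match
2. `ab` → no match
3 → no match
4. `cbaabab` → no match
5. `cbcbcbbcbb` → no match
6. `aa` → no match
7. `bcbbbab` → match
8. `acbb` → no match

7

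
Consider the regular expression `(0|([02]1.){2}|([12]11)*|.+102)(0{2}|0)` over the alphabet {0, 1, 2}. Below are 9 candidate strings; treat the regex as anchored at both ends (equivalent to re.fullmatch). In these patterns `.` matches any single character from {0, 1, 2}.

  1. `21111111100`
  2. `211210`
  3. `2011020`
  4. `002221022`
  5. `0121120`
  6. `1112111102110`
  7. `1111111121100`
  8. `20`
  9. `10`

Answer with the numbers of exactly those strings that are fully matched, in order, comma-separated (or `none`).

1 → match
2 → no match
3 → match
4 → no match — must end with `0`
5 → no match
6 → no match
7 → no match
8 → no match
9 → no match

1, 3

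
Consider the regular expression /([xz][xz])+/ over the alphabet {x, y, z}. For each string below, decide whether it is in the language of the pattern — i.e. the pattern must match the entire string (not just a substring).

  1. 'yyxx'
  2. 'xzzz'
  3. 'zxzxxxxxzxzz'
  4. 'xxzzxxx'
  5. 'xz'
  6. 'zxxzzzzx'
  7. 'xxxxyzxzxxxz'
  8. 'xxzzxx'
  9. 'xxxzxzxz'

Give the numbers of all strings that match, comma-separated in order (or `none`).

1 → no match
2 → match
3 → match
4 → no match
5 → match
6 → match
7 → no match
8 → match
9 → match

2, 3, 5, 6, 8, 9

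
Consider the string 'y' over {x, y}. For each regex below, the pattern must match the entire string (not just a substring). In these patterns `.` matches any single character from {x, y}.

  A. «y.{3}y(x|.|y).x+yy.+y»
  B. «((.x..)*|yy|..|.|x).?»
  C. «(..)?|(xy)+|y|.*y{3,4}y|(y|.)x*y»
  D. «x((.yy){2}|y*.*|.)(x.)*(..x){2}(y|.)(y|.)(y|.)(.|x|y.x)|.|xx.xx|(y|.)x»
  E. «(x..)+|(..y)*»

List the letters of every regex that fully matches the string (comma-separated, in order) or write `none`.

B, C, D

A → no match
B → match
C → match
D → match
E → no match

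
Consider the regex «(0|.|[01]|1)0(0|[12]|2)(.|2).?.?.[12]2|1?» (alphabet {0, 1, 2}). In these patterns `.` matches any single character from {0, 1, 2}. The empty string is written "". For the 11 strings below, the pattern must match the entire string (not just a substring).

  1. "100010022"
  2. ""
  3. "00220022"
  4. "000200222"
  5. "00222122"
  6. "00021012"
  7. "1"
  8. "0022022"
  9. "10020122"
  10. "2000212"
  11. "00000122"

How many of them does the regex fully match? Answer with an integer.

11

1 → match
2 → match
3 → match
4 → match
5 → match
6 → match
7 → match
8 → match
9 → match
10 → match
11 → match
Total matched: 11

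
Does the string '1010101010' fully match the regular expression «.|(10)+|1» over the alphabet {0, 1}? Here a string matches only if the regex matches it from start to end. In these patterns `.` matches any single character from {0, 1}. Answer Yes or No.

Yes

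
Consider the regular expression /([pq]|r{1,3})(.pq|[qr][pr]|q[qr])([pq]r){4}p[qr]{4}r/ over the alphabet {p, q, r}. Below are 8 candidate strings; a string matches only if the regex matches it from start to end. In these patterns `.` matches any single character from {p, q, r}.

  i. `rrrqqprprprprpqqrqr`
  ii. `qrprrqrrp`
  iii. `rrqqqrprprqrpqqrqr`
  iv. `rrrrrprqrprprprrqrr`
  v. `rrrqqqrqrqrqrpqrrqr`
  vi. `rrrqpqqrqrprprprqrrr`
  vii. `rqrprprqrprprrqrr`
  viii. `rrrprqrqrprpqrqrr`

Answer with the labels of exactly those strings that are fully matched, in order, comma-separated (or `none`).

i → match
ii → no match — must end with `r`
iii → match
iv → match
v → match
vi → match
vii → match
viii → match

i, iii, iv, v, vi, vii, viii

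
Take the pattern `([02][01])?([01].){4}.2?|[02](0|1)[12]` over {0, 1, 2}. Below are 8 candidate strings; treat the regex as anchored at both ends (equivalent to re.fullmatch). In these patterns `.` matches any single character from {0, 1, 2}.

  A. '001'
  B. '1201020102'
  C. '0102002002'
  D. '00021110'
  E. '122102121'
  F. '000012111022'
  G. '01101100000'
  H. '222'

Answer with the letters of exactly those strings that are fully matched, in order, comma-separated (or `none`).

A, B, F, G

A → match
B → match
C → no match
D → no match
E → no match
F → match
G → match
H → no match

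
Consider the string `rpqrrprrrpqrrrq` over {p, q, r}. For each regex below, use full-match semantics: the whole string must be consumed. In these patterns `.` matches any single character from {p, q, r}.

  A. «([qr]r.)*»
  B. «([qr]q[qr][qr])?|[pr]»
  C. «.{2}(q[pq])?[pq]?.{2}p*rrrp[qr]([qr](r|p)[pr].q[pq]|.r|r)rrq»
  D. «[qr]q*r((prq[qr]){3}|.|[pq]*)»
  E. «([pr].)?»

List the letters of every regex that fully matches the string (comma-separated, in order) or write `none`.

A → no match
B → no match
C → match
D → no match
E → no match

C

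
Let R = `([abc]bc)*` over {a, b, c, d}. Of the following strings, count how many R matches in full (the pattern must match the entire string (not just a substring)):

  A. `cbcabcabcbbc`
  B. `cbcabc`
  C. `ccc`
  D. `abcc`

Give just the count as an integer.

A. `cbcabcabcbbc` → match
B. `cbcabc` → match
C. `ccc` → no match
D. `abcc` → no match
Total matched: 2

2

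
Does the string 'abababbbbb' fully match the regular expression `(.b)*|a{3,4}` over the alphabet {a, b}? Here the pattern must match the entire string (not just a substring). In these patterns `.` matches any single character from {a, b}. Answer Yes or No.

Yes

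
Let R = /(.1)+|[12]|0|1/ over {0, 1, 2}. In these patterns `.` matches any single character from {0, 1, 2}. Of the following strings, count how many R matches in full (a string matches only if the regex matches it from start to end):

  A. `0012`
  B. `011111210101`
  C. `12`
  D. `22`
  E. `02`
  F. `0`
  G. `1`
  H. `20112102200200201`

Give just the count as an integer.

3

A → no match
B → match
C → no match
D → no match
E → no match
F → match
G → match
H → no match
Total matched: 3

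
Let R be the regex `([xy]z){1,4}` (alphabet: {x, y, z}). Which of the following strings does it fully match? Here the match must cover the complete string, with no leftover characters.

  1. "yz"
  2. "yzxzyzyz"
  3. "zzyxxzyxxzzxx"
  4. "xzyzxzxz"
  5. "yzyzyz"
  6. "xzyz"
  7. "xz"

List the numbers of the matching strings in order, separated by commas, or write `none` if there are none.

1 → match
2 → match
3 → no match — must end with "z"
4 → match
5 → match
6 → match
7 → match

1, 2, 4, 5, 6, 7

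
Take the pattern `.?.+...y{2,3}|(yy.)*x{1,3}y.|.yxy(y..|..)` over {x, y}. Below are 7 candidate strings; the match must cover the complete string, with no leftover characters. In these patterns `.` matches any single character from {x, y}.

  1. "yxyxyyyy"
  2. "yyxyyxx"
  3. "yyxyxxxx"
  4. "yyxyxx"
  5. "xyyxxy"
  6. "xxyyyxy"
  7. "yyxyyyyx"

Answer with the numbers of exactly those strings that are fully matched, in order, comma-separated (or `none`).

1. "yxyxyyyy" → match
2. "yyxyyxx" → match
3. "yyxyxxxx" → no match
4. "yyxyxx" → match
5. "xyyxxy" → no match
6. "xxyyyxy" → no match
7. "yyxyyyyx" → no match

1, 2, 4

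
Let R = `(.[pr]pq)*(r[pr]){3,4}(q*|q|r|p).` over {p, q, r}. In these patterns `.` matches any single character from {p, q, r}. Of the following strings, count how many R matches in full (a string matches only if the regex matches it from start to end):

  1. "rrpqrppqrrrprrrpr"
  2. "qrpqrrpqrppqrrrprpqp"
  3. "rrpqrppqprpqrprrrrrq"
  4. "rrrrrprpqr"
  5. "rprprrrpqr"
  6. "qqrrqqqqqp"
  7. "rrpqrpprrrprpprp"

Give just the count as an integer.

5

1 → match
2 → match
3 → match
4 → match
5 → match
6 → no match
7 → no match
Total matched: 5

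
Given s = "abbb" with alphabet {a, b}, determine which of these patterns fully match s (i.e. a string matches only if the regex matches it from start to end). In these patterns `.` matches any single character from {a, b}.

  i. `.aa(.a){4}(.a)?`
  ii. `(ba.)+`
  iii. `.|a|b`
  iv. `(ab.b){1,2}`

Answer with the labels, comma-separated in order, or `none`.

i → no match
ii → no match — must start with "ba"
iii → no match
iv → match

iv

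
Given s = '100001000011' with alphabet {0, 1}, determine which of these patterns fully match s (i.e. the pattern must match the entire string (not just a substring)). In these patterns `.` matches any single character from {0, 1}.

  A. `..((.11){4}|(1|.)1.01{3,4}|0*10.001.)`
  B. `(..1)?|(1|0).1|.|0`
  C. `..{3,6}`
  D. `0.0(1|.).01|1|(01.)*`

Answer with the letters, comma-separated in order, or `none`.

A

A → match
B → no match
C → no match
D → no match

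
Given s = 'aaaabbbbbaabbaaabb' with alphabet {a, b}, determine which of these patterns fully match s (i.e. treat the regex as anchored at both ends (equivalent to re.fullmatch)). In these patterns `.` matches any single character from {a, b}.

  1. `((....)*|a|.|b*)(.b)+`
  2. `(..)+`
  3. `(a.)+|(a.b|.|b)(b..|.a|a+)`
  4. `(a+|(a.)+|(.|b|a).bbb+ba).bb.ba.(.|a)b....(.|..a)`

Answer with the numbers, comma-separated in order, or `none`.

1 → match
2 → match
3 → no match
4 → match

1, 2, 4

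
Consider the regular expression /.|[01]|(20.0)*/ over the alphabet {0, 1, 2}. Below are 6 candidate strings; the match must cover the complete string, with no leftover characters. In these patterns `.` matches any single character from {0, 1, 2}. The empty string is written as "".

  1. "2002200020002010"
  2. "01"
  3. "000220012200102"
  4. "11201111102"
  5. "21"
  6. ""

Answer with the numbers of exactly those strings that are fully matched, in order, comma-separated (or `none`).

1 → no match
2 → no match
3 → no match
4 → no match
5 → no match
6 → match

6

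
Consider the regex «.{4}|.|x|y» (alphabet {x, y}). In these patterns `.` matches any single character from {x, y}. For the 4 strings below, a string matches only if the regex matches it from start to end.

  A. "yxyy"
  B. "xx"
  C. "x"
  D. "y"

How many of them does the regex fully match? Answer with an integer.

3

A → match
B → no match
C → match
D → match
Total matched: 3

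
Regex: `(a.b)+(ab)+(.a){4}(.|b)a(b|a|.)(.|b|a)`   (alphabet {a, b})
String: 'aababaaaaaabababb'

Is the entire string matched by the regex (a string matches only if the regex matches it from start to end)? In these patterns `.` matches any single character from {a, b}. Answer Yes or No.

Yes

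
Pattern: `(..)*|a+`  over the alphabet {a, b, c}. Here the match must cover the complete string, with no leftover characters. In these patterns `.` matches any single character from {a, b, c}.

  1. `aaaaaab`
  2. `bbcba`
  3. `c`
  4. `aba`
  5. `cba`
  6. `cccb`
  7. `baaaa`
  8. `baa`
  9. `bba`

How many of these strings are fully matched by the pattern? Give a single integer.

1 → no match
2 → no match
3 → no match
4 → no match
5 → no match
6 → match
7 → no match
8 → no match
9 → no match
Total matched: 1

1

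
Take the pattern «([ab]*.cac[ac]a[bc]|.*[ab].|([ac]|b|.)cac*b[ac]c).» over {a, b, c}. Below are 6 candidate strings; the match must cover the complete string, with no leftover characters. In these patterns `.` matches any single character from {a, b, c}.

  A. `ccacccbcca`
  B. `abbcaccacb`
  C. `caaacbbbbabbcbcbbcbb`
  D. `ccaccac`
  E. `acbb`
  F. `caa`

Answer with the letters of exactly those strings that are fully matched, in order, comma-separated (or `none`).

A, B

A → match
B → match
C → no match
D → no match
E → no match
F → no match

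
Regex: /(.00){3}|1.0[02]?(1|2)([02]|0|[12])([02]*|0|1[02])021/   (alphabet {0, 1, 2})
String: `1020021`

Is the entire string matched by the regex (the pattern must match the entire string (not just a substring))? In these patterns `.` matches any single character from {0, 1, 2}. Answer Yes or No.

No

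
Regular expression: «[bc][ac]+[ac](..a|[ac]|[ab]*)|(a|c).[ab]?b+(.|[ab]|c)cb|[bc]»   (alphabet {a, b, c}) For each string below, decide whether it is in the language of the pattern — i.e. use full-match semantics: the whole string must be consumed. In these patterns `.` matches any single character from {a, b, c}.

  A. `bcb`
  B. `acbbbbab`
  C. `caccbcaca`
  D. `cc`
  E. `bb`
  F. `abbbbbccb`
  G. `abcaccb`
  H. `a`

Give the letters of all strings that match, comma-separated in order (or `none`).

F

A → no match
B → no match
C → no match
D → no match
E → no match
F → match
G → no match
H → no match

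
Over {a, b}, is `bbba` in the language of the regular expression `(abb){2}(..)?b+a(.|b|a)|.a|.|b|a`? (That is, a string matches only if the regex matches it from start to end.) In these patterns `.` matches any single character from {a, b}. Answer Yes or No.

No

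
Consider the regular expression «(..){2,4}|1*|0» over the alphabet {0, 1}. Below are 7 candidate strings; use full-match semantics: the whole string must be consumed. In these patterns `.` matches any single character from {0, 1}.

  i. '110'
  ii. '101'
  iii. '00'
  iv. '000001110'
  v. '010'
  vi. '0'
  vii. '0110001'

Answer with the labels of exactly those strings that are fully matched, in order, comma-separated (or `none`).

i → no match
ii → no match
iii → no match
iv → no match
v → no match
vi → match
vii → no match

vi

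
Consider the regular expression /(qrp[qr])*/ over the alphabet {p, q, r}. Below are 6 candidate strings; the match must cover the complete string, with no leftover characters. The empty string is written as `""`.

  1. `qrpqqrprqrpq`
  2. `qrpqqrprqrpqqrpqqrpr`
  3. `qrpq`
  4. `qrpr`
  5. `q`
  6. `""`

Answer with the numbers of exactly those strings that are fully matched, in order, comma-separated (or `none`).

1, 2, 3, 4, 6

1 → match
2 → match
3 → match
4 → match
5 → no match
6 → match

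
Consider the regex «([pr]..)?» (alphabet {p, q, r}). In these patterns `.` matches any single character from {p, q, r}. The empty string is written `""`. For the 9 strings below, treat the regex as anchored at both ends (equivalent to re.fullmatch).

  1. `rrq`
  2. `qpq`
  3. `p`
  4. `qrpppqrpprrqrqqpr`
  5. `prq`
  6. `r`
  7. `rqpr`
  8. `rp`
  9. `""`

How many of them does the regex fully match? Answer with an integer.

1 → match
2 → no match
3 → no match
4 → no match
5 → match
6 → no match
7 → no match
8 → no match
9 → match
Total matched: 3

3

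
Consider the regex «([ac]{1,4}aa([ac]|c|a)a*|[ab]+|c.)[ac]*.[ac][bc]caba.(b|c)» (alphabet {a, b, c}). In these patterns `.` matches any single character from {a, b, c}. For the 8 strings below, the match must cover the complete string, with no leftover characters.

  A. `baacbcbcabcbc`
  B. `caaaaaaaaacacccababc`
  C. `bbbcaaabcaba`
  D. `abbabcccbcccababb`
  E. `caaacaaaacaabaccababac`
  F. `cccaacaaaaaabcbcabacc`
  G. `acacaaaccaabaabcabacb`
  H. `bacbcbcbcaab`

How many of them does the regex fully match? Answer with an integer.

A → no match
B → match
C → no match
D → match
E → no match
F → match
G → no match
H → no match
Total matched: 3

3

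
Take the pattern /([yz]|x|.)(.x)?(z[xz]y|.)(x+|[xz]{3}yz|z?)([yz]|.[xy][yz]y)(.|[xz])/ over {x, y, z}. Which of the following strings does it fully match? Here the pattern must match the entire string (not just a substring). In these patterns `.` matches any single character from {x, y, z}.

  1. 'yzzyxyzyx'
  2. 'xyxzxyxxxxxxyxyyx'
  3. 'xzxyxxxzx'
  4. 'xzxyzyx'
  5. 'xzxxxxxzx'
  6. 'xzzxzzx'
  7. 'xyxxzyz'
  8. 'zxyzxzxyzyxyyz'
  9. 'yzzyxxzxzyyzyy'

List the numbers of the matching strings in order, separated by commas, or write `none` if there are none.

1 → match
2 → match
3 → match
4 → match
5 → match
6 → no match
7 → match
8 → no match
9 → no match

1, 2, 3, 4, 5, 7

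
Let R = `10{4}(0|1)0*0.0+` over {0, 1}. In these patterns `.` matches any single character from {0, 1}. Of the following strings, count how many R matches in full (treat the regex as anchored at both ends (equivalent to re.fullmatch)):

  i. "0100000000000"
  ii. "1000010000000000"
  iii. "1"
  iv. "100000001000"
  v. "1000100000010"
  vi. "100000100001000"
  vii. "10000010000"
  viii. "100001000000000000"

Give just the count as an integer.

i → no match — must start with "10"
ii → match
iii → no match — must start with "10"
iv → match
v → no match
vi → no match
vii → no match
viii → match
Total matched: 3

3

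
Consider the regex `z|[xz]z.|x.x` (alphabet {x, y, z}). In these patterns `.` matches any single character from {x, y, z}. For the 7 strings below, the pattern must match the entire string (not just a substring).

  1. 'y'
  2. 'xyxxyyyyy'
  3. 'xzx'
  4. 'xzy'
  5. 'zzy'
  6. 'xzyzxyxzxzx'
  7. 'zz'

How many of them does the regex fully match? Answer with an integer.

3

1 → no match
2 → no match
3 → match
4 → match
5 → match
6 → no match
7 → no match
Total matched: 3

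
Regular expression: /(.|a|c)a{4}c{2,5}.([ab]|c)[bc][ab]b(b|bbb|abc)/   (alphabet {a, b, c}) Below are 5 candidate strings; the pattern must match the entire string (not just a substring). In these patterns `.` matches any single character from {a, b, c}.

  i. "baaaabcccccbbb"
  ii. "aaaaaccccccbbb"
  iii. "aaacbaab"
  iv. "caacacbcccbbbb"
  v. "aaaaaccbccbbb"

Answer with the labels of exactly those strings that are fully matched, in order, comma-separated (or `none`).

ii, v

i → no match
ii → match
iii. "aaacbaab" → no match
iv → no match
v → match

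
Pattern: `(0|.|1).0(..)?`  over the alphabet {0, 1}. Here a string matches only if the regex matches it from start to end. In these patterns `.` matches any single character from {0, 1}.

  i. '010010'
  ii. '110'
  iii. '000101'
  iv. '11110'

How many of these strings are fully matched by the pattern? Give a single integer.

1

i → no match
ii → match
iii → no match
iv → no match
Total matched: 1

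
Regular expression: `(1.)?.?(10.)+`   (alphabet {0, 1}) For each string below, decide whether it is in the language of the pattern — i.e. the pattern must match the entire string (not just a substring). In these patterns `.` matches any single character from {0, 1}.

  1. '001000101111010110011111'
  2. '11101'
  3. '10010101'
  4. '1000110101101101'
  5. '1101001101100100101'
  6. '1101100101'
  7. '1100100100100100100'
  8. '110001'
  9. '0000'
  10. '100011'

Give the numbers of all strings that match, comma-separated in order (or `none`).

2, 6, 7

1 → no match
2 → match
3 → no match
4 → no match
5 → no match
6 → match
7 → match
8 → no match
9 → no match
10 → no match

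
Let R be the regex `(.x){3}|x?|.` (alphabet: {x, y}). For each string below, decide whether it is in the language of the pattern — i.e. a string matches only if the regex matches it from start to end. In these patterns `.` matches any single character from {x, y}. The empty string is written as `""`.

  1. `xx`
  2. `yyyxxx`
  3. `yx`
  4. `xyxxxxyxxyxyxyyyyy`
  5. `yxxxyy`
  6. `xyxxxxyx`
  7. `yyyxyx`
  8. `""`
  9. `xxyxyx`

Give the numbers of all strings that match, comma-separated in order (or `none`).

8, 9

1 → no match
2 → no match
3 → no match
4 → no match
5 → no match
6 → no match
7 → no match
8 → match
9 → match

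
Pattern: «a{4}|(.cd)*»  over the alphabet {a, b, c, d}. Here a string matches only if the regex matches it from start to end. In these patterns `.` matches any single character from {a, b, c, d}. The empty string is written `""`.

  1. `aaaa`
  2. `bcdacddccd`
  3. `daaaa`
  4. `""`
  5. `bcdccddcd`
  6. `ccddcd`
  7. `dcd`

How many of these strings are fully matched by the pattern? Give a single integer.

5

1 → match
2 → no match
3 → no match
4 → match
5 → match
6 → match
7 → match
Total matched: 5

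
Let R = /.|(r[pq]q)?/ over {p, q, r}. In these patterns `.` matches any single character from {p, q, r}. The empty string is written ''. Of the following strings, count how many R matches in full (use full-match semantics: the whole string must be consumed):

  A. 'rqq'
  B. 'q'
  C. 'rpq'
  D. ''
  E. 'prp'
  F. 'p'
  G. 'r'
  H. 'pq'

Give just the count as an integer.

6

A → match
B → match
C → match
D → match
E → no match
F → match
G → match
H → no match
Total matched: 6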